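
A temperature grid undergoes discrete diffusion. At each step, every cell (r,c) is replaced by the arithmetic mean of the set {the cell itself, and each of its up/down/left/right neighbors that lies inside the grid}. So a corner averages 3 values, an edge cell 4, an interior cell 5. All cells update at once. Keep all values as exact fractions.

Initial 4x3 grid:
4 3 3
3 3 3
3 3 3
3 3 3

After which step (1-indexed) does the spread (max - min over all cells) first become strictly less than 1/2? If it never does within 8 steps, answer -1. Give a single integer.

Answer: 1

Derivation:
Step 1: max=10/3, min=3, spread=1/3
  -> spread < 1/2 first at step 1
Step 2: max=59/18, min=3, spread=5/18
Step 3: max=689/216, min=3, spread=41/216
Step 4: max=81977/25920, min=3, spread=4217/25920
Step 5: max=4874749/1555200, min=21679/7200, spread=38417/311040
Step 6: max=291136211/93312000, min=434597/144000, spread=1903471/18662400
Step 7: max=17397149089/5598720000, min=13075759/4320000, spread=18038617/223948800
Step 8: max=1041037782851/335923200000, min=1179326759/388800000, spread=883978523/13436928000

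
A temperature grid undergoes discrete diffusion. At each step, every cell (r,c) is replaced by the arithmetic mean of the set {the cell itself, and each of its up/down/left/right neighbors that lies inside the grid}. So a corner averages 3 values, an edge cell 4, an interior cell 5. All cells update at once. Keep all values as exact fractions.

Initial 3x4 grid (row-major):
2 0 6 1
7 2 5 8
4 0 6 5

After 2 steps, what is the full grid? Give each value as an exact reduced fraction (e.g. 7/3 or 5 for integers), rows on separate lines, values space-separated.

Answer: 37/12 113/40 159/40 17/4
793/240 349/100 399/100 1289/240
125/36 101/30 281/60 181/36

Derivation:
After step 1:
  3 5/2 3 5
  15/4 14/5 27/5 19/4
  11/3 3 4 19/3
After step 2:
  37/12 113/40 159/40 17/4
  793/240 349/100 399/100 1289/240
  125/36 101/30 281/60 181/36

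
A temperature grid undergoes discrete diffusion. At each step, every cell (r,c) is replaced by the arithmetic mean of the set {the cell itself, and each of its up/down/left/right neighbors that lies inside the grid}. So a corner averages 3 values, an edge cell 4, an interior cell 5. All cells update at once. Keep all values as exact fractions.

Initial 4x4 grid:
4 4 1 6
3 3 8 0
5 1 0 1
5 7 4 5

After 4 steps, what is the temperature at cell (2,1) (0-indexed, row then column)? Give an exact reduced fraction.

Step 1: cell (2,1) = 16/5
Step 2: cell (2,1) = 351/100
Step 3: cell (2,1) = 10697/3000
Step 4: cell (2,1) = 65677/18000
Full grid after step 4:
  57571/16200 762067/216000 702923/216000 5237/1620
  794977/216000 77153/22500 147947/45000 646973/216000
  828961/216000 65677/18000 288067/90000 661757/216000
  131189/32400 820261/216000 741917/216000 100387/32400

Answer: 65677/18000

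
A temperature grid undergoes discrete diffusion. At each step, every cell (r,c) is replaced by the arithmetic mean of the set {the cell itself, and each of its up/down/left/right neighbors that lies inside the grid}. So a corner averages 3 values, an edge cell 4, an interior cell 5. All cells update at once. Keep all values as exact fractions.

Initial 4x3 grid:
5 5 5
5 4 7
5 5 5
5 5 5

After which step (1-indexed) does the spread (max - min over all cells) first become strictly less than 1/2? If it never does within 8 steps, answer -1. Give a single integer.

Step 1: max=17/3, min=19/4, spread=11/12
Step 2: max=1297/240, min=29/6, spread=137/240
Step 3: max=5681/1080, min=2359/480, spread=1493/4320
  -> spread < 1/2 first at step 3
Step 4: max=224207/43200, min=23831/4800, spread=152/675
Step 5: max=8010443/1555200, min=107893/21600, spread=242147/1555200
Step 6: max=199154417/38880000, min=10828409/2160000, spread=848611/7776000
Step 7: max=28600529207/5598720000, min=260529469/51840000, spread=92669311/1119744000
Step 8: max=1711585142053/335923200000, min=47001504673/9331200000, spread=781238953/13436928000

Answer: 3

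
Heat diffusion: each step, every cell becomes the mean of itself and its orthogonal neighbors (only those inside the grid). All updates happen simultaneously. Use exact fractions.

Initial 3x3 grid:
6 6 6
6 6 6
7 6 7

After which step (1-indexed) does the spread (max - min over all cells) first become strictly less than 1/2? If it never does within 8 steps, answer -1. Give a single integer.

Step 1: max=13/2, min=6, spread=1/2
Step 2: max=229/36, min=6, spread=13/36
  -> spread < 1/2 first at step 2
Step 3: max=9077/1440, min=875/144, spread=109/480
Step 4: max=162149/25920, min=21961/3600, spread=20149/129600
Step 5: max=32333933/5184000, min=3178891/518400, spread=545023/5184000
Step 6: max=1933623751/311040000, min=39811237/6480000, spread=36295/497664
Step 7: max=115859570597/18662400000, min=9575335831/1555200000, spread=305773/5971968
Step 8: max=6941778670159/1119744000000, min=95854575497/15552000000, spread=2575951/71663616

Answer: 2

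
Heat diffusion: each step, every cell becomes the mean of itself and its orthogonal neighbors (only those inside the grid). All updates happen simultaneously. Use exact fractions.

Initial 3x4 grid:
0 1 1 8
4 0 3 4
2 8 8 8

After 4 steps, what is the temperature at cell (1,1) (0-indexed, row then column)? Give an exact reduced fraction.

Answer: 580739/180000

Derivation:
Step 1: cell (1,1) = 16/5
Step 2: cell (1,1) = 129/50
Step 3: cell (1,1) = 10021/3000
Step 4: cell (1,1) = 580739/180000
Full grid after step 4:
  73097/32400 596263/216000 743063/216000 544723/129600
  1254091/432000 580739/180000 506501/120000 1347719/288000
  27743/8100 880513/216000 1017313/216000 684023/129600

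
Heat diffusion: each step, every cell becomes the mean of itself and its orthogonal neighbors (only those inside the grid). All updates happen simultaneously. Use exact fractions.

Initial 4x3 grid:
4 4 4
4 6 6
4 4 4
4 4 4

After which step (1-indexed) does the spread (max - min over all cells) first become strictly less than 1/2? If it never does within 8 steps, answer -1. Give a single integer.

Answer: 4

Derivation:
Step 1: max=5, min=4, spread=1
Step 2: max=569/120, min=4, spread=89/120
Step 3: max=628/135, min=493/120, spread=587/1080
Step 4: max=299017/64800, min=4993/1200, spread=5879/12960
  -> spread < 1/2 first at step 4
Step 5: max=17749553/3888000, min=14224/3375, spread=272701/777600
Step 6: max=1057575967/233280000, min=27529247/6480000, spread=2660923/9331200
Step 7: max=63045729053/13996800000, min=184814797/43200000, spread=126629393/559872000
Step 8: max=3764847199927/839808000000, min=100302183307/23328000000, spread=1231748807/6718464000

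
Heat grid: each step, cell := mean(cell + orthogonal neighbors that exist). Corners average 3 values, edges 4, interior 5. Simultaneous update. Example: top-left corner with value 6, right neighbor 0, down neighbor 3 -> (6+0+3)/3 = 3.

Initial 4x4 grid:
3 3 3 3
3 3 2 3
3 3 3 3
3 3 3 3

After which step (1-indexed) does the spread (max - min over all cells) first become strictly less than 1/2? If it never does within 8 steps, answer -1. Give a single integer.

Step 1: max=3, min=11/4, spread=1/4
  -> spread < 1/2 first at step 1
Step 2: max=3, min=139/50, spread=11/50
Step 3: max=3, min=6833/2400, spread=367/2400
Step 4: max=1787/600, min=30829/10800, spread=1337/10800
Step 5: max=53531/18000, min=930331/324000, spread=33227/324000
Step 6: max=319951/108000, min=27945673/9720000, spread=849917/9720000
Step 7: max=4791467/1620000, min=841085653/291600000, spread=21378407/291600000
Step 8: max=1434311657/486000000, min=25277537629/8748000000, spread=540072197/8748000000

Answer: 1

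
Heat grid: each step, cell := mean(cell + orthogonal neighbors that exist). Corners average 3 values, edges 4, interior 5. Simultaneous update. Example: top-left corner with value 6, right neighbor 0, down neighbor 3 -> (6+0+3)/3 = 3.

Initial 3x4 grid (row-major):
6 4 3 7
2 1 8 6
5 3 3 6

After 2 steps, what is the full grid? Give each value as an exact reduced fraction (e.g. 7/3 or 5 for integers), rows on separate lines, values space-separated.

After step 1:
  4 7/2 11/2 16/3
  7/2 18/5 21/5 27/4
  10/3 3 5 5
After step 2:
  11/3 83/20 139/30 211/36
  433/120 89/25 501/100 1277/240
  59/18 56/15 43/10 67/12

Answer: 11/3 83/20 139/30 211/36
433/120 89/25 501/100 1277/240
59/18 56/15 43/10 67/12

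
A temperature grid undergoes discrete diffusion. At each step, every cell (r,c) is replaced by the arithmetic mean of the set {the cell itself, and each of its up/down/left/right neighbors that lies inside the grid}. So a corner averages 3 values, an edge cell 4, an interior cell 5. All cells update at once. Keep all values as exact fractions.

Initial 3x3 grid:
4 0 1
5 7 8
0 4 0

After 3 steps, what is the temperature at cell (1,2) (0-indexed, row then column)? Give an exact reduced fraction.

Answer: 4373/1200

Derivation:
Step 1: cell (1,2) = 4
Step 2: cell (1,2) = 79/20
Step 3: cell (1,2) = 4373/1200
Full grid after step 3:
  629/180 1037/300 161/45
  2099/600 7379/2000 4373/1200
  847/240 17017/4800 2681/720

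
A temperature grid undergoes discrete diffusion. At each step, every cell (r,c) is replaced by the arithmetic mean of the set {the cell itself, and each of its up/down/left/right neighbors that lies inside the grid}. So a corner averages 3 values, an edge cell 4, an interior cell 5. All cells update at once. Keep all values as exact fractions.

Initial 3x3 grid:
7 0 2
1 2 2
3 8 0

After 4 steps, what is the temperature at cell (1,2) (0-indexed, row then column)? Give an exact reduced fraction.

Step 1: cell (1,2) = 3/2
Step 2: cell (1,2) = 263/120
Step 3: cell (1,2) = 16951/7200
Step 4: cell (1,2) = 1073147/432000
Full grid after step 4:
  89333/32400 725723/288000 299107/129600
  2562919/864000 979603/360000 1073147/432000
  22549/7200 2548919/864000 350857/129600

Answer: 1073147/432000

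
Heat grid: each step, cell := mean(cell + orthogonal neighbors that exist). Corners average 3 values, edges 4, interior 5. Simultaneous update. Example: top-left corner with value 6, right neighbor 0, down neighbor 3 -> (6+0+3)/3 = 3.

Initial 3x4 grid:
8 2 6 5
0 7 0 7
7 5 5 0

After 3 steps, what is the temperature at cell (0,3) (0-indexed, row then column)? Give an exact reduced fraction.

Step 1: cell (0,3) = 6
Step 2: cell (0,3) = 49/12
Step 3: cell (0,3) = 163/36
Full grid after step 3:
  4519/1080 16789/3600 4853/1200 163/36
  34103/7200 5951/1500 4439/1000 753/200
  43/10 5513/1200 4403/1200 289/72

Answer: 163/36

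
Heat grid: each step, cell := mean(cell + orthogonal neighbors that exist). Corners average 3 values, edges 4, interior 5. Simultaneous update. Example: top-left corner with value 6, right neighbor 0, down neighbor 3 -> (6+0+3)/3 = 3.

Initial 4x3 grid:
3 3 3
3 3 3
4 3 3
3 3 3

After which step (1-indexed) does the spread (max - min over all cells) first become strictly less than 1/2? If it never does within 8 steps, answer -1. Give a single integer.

Step 1: max=10/3, min=3, spread=1/3
  -> spread < 1/2 first at step 1
Step 2: max=391/120, min=3, spread=31/120
Step 3: max=3451/1080, min=3, spread=211/1080
Step 4: max=340897/108000, min=5447/1800, spread=14077/108000
Step 5: max=3056407/972000, min=327683/108000, spread=5363/48600
Step 6: max=91220809/29160000, min=182869/60000, spread=93859/1166400
Step 7: max=5459074481/1749600000, min=296936467/97200000, spread=4568723/69984000
Step 8: max=326708435629/104976000000, min=8929618889/2916000000, spread=8387449/167961600

Answer: 1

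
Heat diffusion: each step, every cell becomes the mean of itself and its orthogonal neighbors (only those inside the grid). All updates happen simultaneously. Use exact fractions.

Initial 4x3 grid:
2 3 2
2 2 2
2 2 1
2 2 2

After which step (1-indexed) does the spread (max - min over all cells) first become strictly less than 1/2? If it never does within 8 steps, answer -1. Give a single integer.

Answer: 3

Derivation:
Step 1: max=7/3, min=5/3, spread=2/3
Step 2: max=547/240, min=209/120, spread=43/80
Step 3: max=4757/2160, min=1949/1080, spread=859/2160
  -> spread < 1/2 first at step 3
Step 4: max=55451/25920, min=12067/6480, spread=7183/25920
Step 5: max=3300529/1555200, min=365269/194400, spread=378377/1555200
Step 6: max=195323867/93312000, min=1390229/729000, spread=3474911/18662400
Step 7: max=11633741233/5598720000, min=672608183/349920000, spread=174402061/1119744000
Step 8: max=692683423187/335923200000, min=20343963491/10497600000, spread=1667063659/13436928000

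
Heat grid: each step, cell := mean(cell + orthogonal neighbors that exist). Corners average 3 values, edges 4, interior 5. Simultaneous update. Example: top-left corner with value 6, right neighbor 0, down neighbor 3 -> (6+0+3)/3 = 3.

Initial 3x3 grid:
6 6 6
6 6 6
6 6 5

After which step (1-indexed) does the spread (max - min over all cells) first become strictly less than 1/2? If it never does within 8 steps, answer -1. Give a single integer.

Step 1: max=6, min=17/3, spread=1/3
  -> spread < 1/2 first at step 1
Step 2: max=6, min=103/18, spread=5/18
Step 3: max=6, min=1255/216, spread=41/216
Step 4: max=2149/360, min=75629/12960, spread=347/2592
Step 5: max=21443/3600, min=4558663/777600, spread=2921/31104
Step 6: max=2566517/432000, min=274107461/46656000, spread=24611/373248
Step 7: max=57663259/9720000, min=16477437967/2799360000, spread=207329/4478976
Step 8: max=3071598401/518400000, min=989739647549/167961600000, spread=1746635/53747712

Answer: 1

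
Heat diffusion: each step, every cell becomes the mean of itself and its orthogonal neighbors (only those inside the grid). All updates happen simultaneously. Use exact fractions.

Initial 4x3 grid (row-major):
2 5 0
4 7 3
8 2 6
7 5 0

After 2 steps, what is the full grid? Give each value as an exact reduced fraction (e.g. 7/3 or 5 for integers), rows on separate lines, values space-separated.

Answer: 149/36 421/120 61/18
551/120 451/100 817/240
683/120 213/50 961/240
185/36 583/120 119/36

Derivation:
After step 1:
  11/3 7/2 8/3
  21/4 21/5 4
  21/4 28/5 11/4
  20/3 7/2 11/3
After step 2:
  149/36 421/120 61/18
  551/120 451/100 817/240
  683/120 213/50 961/240
  185/36 583/120 119/36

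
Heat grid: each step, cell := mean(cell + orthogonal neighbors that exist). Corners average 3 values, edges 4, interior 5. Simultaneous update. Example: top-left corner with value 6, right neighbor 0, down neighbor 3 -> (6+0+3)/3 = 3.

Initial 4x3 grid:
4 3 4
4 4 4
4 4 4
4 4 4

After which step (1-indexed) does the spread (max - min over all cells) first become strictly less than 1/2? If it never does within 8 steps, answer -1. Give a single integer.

Answer: 1

Derivation:
Step 1: max=4, min=11/3, spread=1/3
  -> spread < 1/2 first at step 1
Step 2: max=4, min=893/240, spread=67/240
Step 3: max=4, min=8203/2160, spread=437/2160
Step 4: max=3991/1000, min=3298469/864000, spread=29951/172800
Step 5: max=13421/3375, min=29888179/7776000, spread=206761/1555200
Step 6: max=21434329/5400000, min=11985404429/3110400000, spread=14430763/124416000
Step 7: max=1710347273/432000000, min=721388258311/186624000000, spread=139854109/1492992000
Step 8: max=153668771023/38880000000, min=43367288109749/11197440000000, spread=7114543559/89579520000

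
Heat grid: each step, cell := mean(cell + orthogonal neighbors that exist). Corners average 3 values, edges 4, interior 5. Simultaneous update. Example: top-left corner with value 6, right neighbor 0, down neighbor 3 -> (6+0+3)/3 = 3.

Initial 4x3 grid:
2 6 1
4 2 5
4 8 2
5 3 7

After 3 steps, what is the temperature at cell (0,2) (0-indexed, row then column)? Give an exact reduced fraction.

Answer: 541/144

Derivation:
Step 1: cell (0,2) = 4
Step 2: cell (0,2) = 37/12
Step 3: cell (0,2) = 541/144
Full grid after step 3:
  23/6 16417/4800 541/144
  2997/800 2097/500 551/150
  3677/800 1041/250 5503/1200
  67/15 23437/4800 3221/720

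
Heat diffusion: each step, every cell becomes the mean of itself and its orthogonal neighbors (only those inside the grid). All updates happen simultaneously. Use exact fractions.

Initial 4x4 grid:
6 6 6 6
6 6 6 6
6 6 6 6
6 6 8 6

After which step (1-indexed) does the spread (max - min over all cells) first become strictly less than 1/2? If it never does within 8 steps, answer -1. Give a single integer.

Answer: 3

Derivation:
Step 1: max=20/3, min=6, spread=2/3
Step 2: max=391/60, min=6, spread=31/60
Step 3: max=3451/540, min=6, spread=211/540
  -> spread < 1/2 first at step 3
Step 4: max=340843/54000, min=6, spread=16843/54000
Step 5: max=3054643/486000, min=27079/4500, spread=130111/486000
Step 6: max=91122367/14580000, min=1627159/270000, spread=3255781/14580000
Step 7: max=2724753691/437400000, min=1631107/270000, spread=82360351/437400000
Step 8: max=81483316891/13122000000, min=294106441/48600000, spread=2074577821/13122000000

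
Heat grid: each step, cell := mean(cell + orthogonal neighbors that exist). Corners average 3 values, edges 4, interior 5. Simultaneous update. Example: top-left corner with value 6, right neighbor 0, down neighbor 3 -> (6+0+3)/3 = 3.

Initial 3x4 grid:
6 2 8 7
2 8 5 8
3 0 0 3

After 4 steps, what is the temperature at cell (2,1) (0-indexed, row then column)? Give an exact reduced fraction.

Answer: 743869/216000

Derivation:
Step 1: cell (2,1) = 11/4
Step 2: cell (2,1) = 589/240
Step 3: cell (2,1) = 24487/7200
Step 4: cell (2,1) = 743869/216000
Full grid after step 4:
  565189/129600 498247/108000 577967/108000 715769/129600
  118983/32000 505903/120000 1643809/360000 4414901/864000
  441839/129600 743869/216000 877309/216000 562319/129600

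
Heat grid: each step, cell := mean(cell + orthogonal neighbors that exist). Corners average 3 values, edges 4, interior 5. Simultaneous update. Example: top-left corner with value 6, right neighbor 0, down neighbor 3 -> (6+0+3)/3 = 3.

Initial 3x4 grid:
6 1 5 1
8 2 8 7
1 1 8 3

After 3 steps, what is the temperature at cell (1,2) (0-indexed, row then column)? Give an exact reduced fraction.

Answer: 1411/300

Derivation:
Step 1: cell (1,2) = 6
Step 2: cell (1,2) = 47/10
Step 3: cell (1,2) = 1411/300
Full grid after step 3:
  299/72 2023/480 6277/1440 251/54
  11573/2880 2507/600 1411/300 14039/2880
  1657/432 743/180 1127/240 745/144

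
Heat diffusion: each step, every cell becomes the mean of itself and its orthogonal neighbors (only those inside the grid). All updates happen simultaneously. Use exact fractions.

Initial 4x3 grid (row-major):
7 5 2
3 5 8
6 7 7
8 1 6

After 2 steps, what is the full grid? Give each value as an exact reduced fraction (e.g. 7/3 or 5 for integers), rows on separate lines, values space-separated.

After step 1:
  5 19/4 5
  21/4 28/5 11/2
  6 26/5 7
  5 11/2 14/3
After step 2:
  5 407/80 61/12
  437/80 263/50 231/40
  429/80 293/50 671/120
  11/2 611/120 103/18

Answer: 5 407/80 61/12
437/80 263/50 231/40
429/80 293/50 671/120
11/2 611/120 103/18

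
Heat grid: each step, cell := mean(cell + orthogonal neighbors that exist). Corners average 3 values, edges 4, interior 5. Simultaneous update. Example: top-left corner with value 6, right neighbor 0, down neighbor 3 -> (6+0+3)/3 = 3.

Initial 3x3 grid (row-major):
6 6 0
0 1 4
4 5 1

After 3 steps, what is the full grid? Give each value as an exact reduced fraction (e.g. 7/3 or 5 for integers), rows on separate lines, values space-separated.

After step 1:
  4 13/4 10/3
  11/4 16/5 3/2
  3 11/4 10/3
After step 2:
  10/3 827/240 97/36
  259/80 269/100 341/120
  17/6 737/240 91/36
After step 3:
  601/180 43789/14400 6467/2160
  14513/4800 18343/6000 19357/7200
  1097/360 40039/14400 6077/2160

Answer: 601/180 43789/14400 6467/2160
14513/4800 18343/6000 19357/7200
1097/360 40039/14400 6077/2160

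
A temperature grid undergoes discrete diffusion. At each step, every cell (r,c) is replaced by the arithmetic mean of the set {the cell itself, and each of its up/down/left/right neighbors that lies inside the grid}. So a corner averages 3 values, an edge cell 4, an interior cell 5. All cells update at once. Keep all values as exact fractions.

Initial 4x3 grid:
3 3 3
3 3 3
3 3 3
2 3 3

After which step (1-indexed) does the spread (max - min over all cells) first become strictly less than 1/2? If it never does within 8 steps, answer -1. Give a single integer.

Step 1: max=3, min=8/3, spread=1/3
  -> spread < 1/2 first at step 1
Step 2: max=3, min=49/18, spread=5/18
Step 3: max=3, min=607/216, spread=41/216
Step 4: max=3, min=73543/25920, spread=4217/25920
Step 5: max=21521/7200, min=4456451/1555200, spread=38417/311040
Step 6: max=429403/144000, min=268735789/93312000, spread=1903471/18662400
Step 7: max=12844241/4320000, min=16195170911/5598720000, spread=18038617/223948800
Step 8: max=1153473241/388800000, min=974501417149/335923200000, spread=883978523/13436928000

Answer: 1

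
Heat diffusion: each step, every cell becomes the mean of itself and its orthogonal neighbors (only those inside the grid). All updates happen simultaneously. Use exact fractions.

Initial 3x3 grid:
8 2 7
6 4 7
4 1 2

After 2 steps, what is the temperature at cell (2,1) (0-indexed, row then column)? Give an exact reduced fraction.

Answer: 55/16

Derivation:
Step 1: cell (2,1) = 11/4
Step 2: cell (2,1) = 55/16
Full grid after step 2:
  193/36 239/48 187/36
  37/8 9/2 53/12
  143/36 55/16 133/36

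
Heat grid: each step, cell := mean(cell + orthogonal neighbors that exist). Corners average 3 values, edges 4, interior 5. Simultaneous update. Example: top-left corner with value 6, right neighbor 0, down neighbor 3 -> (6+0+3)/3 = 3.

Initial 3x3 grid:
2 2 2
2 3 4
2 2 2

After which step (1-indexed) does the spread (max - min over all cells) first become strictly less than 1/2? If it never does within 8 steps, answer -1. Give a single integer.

Answer: 3

Derivation:
Step 1: max=11/4, min=2, spread=3/4
Step 2: max=641/240, min=13/6, spread=121/240
Step 3: max=36727/14400, min=10759/4800, spread=89/288
  -> spread < 1/2 first at step 3
Step 4: max=2167169/864000, min=659473/288000, spread=755/3456
Step 5: max=128027143/51840000, min=13342877/5760000, spread=6353/41472
Step 6: max=7615843121/3110400000, min=2427091457/1036800000, spread=53531/497664
Step 7: max=453761814487/186624000000, min=146556511079/62208000000, spread=450953/5971968
Step 8: max=27104483147489/11197440000000, min=981884543657/414720000000, spread=3799043/71663616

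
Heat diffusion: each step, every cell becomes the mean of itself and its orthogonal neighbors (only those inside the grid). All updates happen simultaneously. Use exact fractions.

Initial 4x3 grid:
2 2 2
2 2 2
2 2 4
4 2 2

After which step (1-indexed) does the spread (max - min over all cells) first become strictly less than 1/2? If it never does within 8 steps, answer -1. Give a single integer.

Step 1: max=8/3, min=2, spread=2/3
Step 2: max=307/120, min=2, spread=67/120
Step 3: max=2747/1080, min=49/24, spread=271/540
Step 4: max=161599/64800, min=2521/1200, spread=5093/12960
  -> spread < 1/2 first at step 4
Step 5: max=9587501/3888000, min=230611/108000, spread=257101/777600
Step 6: max=568213999/233280000, min=7027967/3240000, spread=497603/1866240
Step 7: max=33787637141/13996800000, min=71046113/32400000, spread=123828653/559872000
Step 8: max=2010757884319/839808000000, min=6454295413/2916000000, spread=1215366443/6718464000

Answer: 4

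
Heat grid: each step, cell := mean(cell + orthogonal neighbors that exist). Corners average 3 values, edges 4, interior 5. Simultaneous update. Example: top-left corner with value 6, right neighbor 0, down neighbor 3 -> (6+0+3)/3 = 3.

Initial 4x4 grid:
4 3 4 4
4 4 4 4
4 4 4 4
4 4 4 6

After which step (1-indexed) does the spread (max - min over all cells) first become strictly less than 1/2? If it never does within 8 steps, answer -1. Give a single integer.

Step 1: max=14/3, min=11/3, spread=1
Step 2: max=41/9, min=449/120, spread=293/360
Step 3: max=473/108, min=4109/1080, spread=23/40
Step 4: max=14003/3240, min=415157/108000, spread=154829/324000
  -> spread < 1/2 first at step 4
Step 5: max=2067499/486000, min=3749357/972000, spread=1587/4000
Step 6: max=30742001/7290000, min=113253593/29160000, spread=39977/120000
Step 7: max=365762357/87480000, min=3413003489/874800000, spread=1006667/3600000
Step 8: max=2726851019/656100000, min=102906055109/26244000000, spread=25382657/108000000

Answer: 4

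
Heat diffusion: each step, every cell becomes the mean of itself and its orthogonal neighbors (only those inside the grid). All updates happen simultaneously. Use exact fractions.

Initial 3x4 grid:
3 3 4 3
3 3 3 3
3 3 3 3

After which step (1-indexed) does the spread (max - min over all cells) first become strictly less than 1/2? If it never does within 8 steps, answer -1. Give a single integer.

Step 1: max=10/3, min=3, spread=1/3
  -> spread < 1/2 first at step 1
Step 2: max=391/120, min=3, spread=31/120
Step 3: max=3451/1080, min=3, spread=211/1080
Step 4: max=340897/108000, min=5447/1800, spread=14077/108000
Step 5: max=3056407/972000, min=327683/108000, spread=5363/48600
Step 6: max=91220809/29160000, min=182869/60000, spread=93859/1166400
Step 7: max=5459074481/1749600000, min=296936467/97200000, spread=4568723/69984000
Step 8: max=326708435629/104976000000, min=8929618889/2916000000, spread=8387449/167961600

Answer: 1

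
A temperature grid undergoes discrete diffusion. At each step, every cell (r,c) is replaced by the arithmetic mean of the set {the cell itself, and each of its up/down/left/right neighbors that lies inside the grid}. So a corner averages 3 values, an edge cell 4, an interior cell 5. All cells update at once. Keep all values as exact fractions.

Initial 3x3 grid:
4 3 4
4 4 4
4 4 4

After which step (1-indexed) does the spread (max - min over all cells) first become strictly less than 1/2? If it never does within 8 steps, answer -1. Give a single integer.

Step 1: max=4, min=11/3, spread=1/3
  -> spread < 1/2 first at step 1
Step 2: max=4, min=893/240, spread=67/240
Step 3: max=793/200, min=8203/2160, spread=1807/10800
Step 4: max=21239/5400, min=3298037/864000, spread=33401/288000
Step 5: max=2116609/540000, min=29874067/7776000, spread=3025513/38880000
Step 6: max=112444051/28800000, min=11976673133/3110400000, spread=53531/995328
Step 7: max=30312883949/7776000000, min=720463074151/186624000000, spread=450953/11943936
Step 8: max=3631471389481/933120000000, min=43280856439397/11197440000000, spread=3799043/143327232

Answer: 1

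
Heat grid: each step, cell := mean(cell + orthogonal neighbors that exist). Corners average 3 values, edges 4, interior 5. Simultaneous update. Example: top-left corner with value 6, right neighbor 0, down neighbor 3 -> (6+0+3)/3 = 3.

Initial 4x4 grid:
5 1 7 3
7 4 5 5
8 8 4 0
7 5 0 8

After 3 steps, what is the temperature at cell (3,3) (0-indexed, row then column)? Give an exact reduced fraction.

Answer: 7879/2160

Derivation:
Step 1: cell (3,3) = 8/3
Step 2: cell (3,3) = 67/18
Step 3: cell (3,3) = 7879/2160
Full grid after step 3:
  2155/432 34253/7200 10303/2400 625/144
  5011/900 29741/6000 9127/2000 799/200
  1346/225 32413/6000 25477/6000 7213/1800
  13183/2160 37777/7200 31537/7200 7879/2160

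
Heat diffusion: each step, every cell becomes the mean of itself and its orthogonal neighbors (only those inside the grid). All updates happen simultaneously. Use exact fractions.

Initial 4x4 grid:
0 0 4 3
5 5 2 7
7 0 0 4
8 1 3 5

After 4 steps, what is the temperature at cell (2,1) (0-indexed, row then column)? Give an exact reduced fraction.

Step 1: cell (2,1) = 13/5
Step 2: cell (2,1) = 74/25
Step 3: cell (2,1) = 9853/3000
Step 4: cell (2,1) = 292069/90000
Full grid after step 4:
  190981/64800 76259/27000 10576/3375 108749/32400
  684847/216000 111131/36000 277979/90000 371447/108000
  777359/216000 292069/90000 191587/60000 118021/36000
  120259/32400 742139/216000 75739/24000 14021/4320

Answer: 292069/90000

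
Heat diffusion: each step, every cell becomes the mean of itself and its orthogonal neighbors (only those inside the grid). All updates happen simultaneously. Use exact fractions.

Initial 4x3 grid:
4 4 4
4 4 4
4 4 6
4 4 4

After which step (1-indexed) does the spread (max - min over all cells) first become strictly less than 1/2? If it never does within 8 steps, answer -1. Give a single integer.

Step 1: max=14/3, min=4, spread=2/3
Step 2: max=271/60, min=4, spread=31/60
Step 3: max=2371/540, min=4, spread=211/540
  -> spread < 1/2 first at step 3
Step 4: max=232897/54000, min=3647/900, spread=14077/54000
Step 5: max=2084407/486000, min=219683/54000, spread=5363/24300
Step 6: max=62060809/14580000, min=122869/30000, spread=93859/583200
Step 7: max=3709474481/874800000, min=199736467/48600000, spread=4568723/34992000
Step 8: max=221732435629/52488000000, min=6013618889/1458000000, spread=8387449/83980800

Answer: 3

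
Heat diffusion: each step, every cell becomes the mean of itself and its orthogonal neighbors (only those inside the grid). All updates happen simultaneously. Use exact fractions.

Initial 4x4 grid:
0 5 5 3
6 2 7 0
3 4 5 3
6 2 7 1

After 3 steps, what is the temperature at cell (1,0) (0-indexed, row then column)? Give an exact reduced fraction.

Answer: 12809/3600

Derivation:
Step 1: cell (1,0) = 11/4
Step 2: cell (1,0) = 479/120
Step 3: cell (1,0) = 12809/3600
Full grid after step 3:
  4049/1080 809/225 3551/900 3689/1080
  12809/3600 12341/3000 10901/3000 13169/3600
  14861/3600 5737/1500 6157/1500 12101/3600
  532/135 15401/3600 13541/3600 502/135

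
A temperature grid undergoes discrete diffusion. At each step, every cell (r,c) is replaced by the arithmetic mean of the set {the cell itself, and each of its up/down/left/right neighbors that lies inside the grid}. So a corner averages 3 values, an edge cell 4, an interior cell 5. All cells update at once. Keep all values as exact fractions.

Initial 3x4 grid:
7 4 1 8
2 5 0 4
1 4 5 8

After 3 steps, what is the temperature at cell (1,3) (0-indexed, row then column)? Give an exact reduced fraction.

Answer: 521/120

Derivation:
Step 1: cell (1,3) = 5
Step 2: cell (1,3) = 9/2
Step 3: cell (1,3) = 521/120
Full grid after step 3:
  1609/432 1357/360 689/180 893/216
  10291/2880 847/240 157/40 521/120
  1435/432 2579/720 2911/720 491/108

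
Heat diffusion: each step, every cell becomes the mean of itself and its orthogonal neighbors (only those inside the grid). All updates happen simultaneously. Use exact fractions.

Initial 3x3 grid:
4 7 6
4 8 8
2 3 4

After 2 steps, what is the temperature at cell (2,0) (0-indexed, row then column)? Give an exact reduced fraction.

Answer: 47/12

Derivation:
Step 1: cell (2,0) = 3
Step 2: cell (2,0) = 47/12
Full grid after step 2:
  21/4 97/16 79/12
  37/8 11/2 49/8
  47/12 73/16 21/4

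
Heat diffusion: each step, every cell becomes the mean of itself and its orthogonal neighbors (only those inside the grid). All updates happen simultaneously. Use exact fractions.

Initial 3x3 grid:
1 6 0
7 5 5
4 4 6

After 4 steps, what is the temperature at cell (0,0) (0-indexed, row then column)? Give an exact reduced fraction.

Step 1: cell (0,0) = 14/3
Step 2: cell (0,0) = 143/36
Step 3: cell (0,0) = 9349/2160
Step 4: cell (0,0) = 551363/129600
Full grid after step 4:
  551363/129600 916949/216000 66511/16200
  3926671/864000 196919/45000 950449/216000
  4177/900 1351307/288000 195671/43200

Answer: 551363/129600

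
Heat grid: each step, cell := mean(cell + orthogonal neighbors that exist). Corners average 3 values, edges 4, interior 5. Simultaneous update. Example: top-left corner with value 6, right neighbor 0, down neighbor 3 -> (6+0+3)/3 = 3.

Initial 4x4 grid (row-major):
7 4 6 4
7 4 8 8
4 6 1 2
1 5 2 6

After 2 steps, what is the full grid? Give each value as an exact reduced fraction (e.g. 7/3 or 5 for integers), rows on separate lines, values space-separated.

After step 1:
  6 21/4 11/2 6
  11/2 29/5 27/5 11/2
  9/2 4 19/5 17/4
  10/3 7/2 7/2 10/3
After step 2:
  67/12 451/80 443/80 17/3
  109/20 519/100 26/5 423/80
  13/3 108/25 419/100 1013/240
  34/9 43/12 53/15 133/36

Answer: 67/12 451/80 443/80 17/3
109/20 519/100 26/5 423/80
13/3 108/25 419/100 1013/240
34/9 43/12 53/15 133/36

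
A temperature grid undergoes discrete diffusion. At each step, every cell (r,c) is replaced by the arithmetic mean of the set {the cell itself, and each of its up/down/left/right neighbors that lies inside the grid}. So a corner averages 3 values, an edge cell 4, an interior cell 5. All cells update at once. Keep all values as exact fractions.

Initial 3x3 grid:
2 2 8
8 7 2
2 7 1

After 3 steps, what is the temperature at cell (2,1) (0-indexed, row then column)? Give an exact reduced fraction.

Answer: 21863/4800

Derivation:
Step 1: cell (2,1) = 17/4
Step 2: cell (2,1) = 369/80
Step 3: cell (2,1) = 21863/4800
Full grid after step 3:
  1667/360 21713/4800 351/80
  68339/14400 9181/2000 31307/7200
  2593/540 21863/4800 9287/2160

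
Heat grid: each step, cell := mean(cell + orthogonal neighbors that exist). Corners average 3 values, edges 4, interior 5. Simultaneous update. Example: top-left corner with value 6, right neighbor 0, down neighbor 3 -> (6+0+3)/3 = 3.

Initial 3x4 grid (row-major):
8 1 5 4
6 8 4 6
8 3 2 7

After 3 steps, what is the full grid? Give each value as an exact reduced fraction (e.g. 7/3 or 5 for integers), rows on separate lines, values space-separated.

After step 1:
  5 11/2 7/2 5
  15/2 22/5 5 21/4
  17/3 21/4 4 5
After step 2:
  6 23/5 19/4 55/12
  677/120 553/100 443/100 81/16
  221/36 1159/240 77/16 19/4
After step 3:
  1949/360 261/50 5509/1200 691/144
  41959/7200 30037/6000 4917/1000 22591/4800
  11959/2160 38359/7200 11293/2400 39/8

Answer: 1949/360 261/50 5509/1200 691/144
41959/7200 30037/6000 4917/1000 22591/4800
11959/2160 38359/7200 11293/2400 39/8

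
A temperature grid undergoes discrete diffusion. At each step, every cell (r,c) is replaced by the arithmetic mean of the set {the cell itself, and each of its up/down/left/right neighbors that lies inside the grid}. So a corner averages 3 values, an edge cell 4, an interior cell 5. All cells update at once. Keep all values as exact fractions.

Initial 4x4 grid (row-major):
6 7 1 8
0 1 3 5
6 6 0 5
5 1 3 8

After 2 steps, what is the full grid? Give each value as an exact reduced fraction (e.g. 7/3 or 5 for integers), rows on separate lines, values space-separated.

After step 1:
  13/3 15/4 19/4 14/3
  13/4 17/5 2 21/4
  17/4 14/5 17/5 9/2
  4 15/4 3 16/3
After step 2:
  34/9 487/120 91/24 44/9
  457/120 76/25 94/25 197/48
  143/40 88/25 157/50 1109/240
  4 271/80 929/240 77/18

Answer: 34/9 487/120 91/24 44/9
457/120 76/25 94/25 197/48
143/40 88/25 157/50 1109/240
4 271/80 929/240 77/18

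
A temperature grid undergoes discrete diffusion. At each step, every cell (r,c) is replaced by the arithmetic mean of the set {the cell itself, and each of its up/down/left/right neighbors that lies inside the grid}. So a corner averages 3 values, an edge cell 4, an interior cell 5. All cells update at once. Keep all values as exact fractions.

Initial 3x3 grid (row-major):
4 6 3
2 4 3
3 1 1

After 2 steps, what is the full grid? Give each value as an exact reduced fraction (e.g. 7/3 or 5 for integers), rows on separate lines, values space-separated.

Answer: 23/6 309/80 11/3
249/80 157/50 697/240
5/2 547/240 20/9

Derivation:
After step 1:
  4 17/4 4
  13/4 16/5 11/4
  2 9/4 5/3
After step 2:
  23/6 309/80 11/3
  249/80 157/50 697/240
  5/2 547/240 20/9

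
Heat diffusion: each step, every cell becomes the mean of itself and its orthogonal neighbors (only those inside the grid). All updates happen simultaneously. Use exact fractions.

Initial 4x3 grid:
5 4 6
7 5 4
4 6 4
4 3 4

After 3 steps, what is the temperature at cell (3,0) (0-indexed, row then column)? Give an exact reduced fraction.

Answer: 9379/2160

Derivation:
Step 1: cell (3,0) = 11/3
Step 2: cell (3,0) = 79/18
Step 3: cell (3,0) = 9379/2160
Full grid after step 3:
  5581/1080 1997/400 10537/2160
  18013/3600 9891/2000 33901/7200
  4277/900 3391/750 32341/7200
  9379/2160 62077/14400 4487/1080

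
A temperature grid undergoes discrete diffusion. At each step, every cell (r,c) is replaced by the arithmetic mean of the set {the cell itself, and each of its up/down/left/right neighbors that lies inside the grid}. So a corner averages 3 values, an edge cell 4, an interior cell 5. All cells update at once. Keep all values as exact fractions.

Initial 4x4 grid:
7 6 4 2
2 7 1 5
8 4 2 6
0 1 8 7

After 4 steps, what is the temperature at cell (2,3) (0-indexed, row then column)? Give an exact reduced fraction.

Answer: 32617/7200

Derivation:
Step 1: cell (2,3) = 5
Step 2: cell (2,3) = 197/40
Step 3: cell (2,3) = 5639/1200
Step 4: cell (2,3) = 32617/7200
Full grid after step 4:
  105139/21600 325511/72000 913261/216000 51437/12960
  163013/36000 269153/60000 752971/180000 454763/108000
  50419/12000 16629/4000 264979/60000 32617/7200
  27979/7200 98923/24000 21479/4800 34451/7200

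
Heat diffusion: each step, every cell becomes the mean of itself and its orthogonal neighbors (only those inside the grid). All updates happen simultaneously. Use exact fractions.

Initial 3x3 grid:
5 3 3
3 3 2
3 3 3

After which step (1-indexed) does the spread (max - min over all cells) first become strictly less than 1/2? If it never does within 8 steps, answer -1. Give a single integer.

Answer: 4

Derivation:
Step 1: max=11/3, min=8/3, spread=1
Step 2: max=32/9, min=653/240, spread=601/720
Step 3: max=448/135, min=6043/2160, spread=25/48
Step 4: max=105689/32400, min=375281/129600, spread=211/576
  -> spread < 1/2 first at step 4
Step 5: max=3096929/972000, min=22776307/7776000, spread=1777/6912
Step 6: max=367887851/116640000, min=1387339529/466560000, spread=14971/82944
Step 7: max=1366025167/437400000, min=83878457563/27993600000, spread=126121/995328
Step 8: max=1304095403309/419904000000, min=5066967691361/1679616000000, spread=1062499/11943936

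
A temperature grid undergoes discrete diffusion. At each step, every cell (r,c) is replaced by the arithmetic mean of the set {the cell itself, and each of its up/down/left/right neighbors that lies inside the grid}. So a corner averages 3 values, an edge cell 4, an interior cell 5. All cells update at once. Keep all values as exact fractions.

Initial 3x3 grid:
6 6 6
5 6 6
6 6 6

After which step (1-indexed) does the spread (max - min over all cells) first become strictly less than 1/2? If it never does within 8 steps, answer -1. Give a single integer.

Answer: 1

Derivation:
Step 1: max=6, min=17/3, spread=1/3
  -> spread < 1/2 first at step 1
Step 2: max=6, min=1373/240, spread=67/240
Step 3: max=1193/200, min=12523/2160, spread=1807/10800
Step 4: max=32039/5400, min=5026037/864000, spread=33401/288000
Step 5: max=3196609/540000, min=45426067/7776000, spread=3025513/38880000
Step 6: max=170044051/28800000, min=18197473133/3110400000, spread=53531/995328
Step 7: max=45864883949/7776000000, min=1093711074151/186624000000, spread=450953/11943936
Step 8: max=5497711389481/933120000000, min=65675736439397/11197440000000, spread=3799043/143327232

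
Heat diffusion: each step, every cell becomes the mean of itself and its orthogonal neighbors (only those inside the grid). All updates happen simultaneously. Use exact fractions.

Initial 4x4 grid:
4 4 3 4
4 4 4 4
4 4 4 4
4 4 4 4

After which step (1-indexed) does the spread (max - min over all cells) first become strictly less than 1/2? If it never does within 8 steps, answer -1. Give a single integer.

Answer: 1

Derivation:
Step 1: max=4, min=11/3, spread=1/3
  -> spread < 1/2 first at step 1
Step 2: max=4, min=449/120, spread=31/120
Step 3: max=4, min=4109/1080, spread=211/1080
Step 4: max=4, min=415157/108000, spread=16843/108000
Step 5: max=35921/9000, min=3749357/972000, spread=130111/972000
Step 6: max=2152841/540000, min=112997633/29160000, spread=3255781/29160000
Step 7: max=2148893/540000, min=3398846309/874800000, spread=82360351/874800000
Step 8: max=386293559/97200000, min=102224683109/26244000000, spread=2074577821/26244000000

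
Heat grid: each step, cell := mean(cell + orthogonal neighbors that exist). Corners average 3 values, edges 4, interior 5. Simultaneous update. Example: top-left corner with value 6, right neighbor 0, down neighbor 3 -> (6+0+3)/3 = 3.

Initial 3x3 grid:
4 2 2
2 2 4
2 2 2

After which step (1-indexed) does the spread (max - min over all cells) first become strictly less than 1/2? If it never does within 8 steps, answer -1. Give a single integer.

Step 1: max=8/3, min=2, spread=2/3
Step 2: max=307/120, min=13/6, spread=47/120
  -> spread < 1/2 first at step 2
Step 3: max=1381/540, min=91/40, spread=61/216
Step 4: max=81437/32400, min=50033/21600, spread=511/2592
Step 5: max=4847089/1944000, min=3051851/1296000, spread=4309/31104
Step 6: max=288263633/116640000, min=61538099/25920000, spread=36295/373248
Step 7: max=17205843901/6998400000, min=11152049059/4665600000, spread=305773/4478976
Step 8: max=1027905511397/419904000000, min=671853929473/279936000000, spread=2575951/53747712

Answer: 2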